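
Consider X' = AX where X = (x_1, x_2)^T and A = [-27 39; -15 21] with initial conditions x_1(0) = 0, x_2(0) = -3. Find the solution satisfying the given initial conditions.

x_1(t) = -39e^(-3t)sin(3t), x_2(t) = -24e^(-3t)sin(3t) - 3e^(-3t)cos(3t)

Coefficient matrix A = [[-27, 39], [-15, 21]].
Characteristic polynomial det(A - λI) = λ^2 + 6λ + 18 = 0.
Eigenvalues λ = -3 ± 3i (complex conjugate pair).
For λ=-3+3i: an eigenvector is (2,1) - i(-3,-2) = (2 + 3i, 1 + 2i).
A real fundamental pair from Re and Im of e^((-3+3i)t)v: X_1 = e^(-3t)(cos(3t)·(2,1) + sin(3t)·(-3,-2)), X_2 = e^(-3t)(sin(3t)·(2,1) - cos(3t)·(-3,-2)).
General solution: K_1X_1 + K_2X_2.
Applying x_1(0)=0, x_2(0)=-3 gives K_1=9, K_2=-6.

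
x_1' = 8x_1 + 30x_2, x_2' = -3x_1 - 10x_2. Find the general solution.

x_1(t) = -3C_1e^(-t)sin(3t) - C_1e^(-t)cos(3t) - C_2e^(-t)sin(3t) + 3C_2e^(-t)cos(3t), x_2(t) = C_1e^(-t)sin(3t) - C_2e^(-t)cos(3t)

Coefficient matrix A = [[8, 30], [-3, -10]].
Characteristic polynomial det(A - λI) = λ^2 + 2λ + 10 = 0.
Eigenvalues λ = -1 ± 3i (complex conjugate pair).
For λ=-1+3i: an eigenvector is (-1,0) - i(-3,1) = (-1 + 3i, 0 - i).
A real fundamental pair from Re and Im of e^((-1+3i)t)v: X_1 = e^(-t)(cos(3t)·(-1,0) + sin(3t)·(-3,1)), X_2 = e^(-t)(sin(3t)·(-1,0) - cos(3t)·(-3,1)).
General solution: C_1X_1 + C_2X_2.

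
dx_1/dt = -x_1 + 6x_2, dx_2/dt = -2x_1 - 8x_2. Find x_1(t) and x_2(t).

x_1(t) = -2c_1e^(-4t) + 3c_2e^(-5t), x_2(t) = c_1e^(-4t) - 2c_2e^(-5t)

Coefficient matrix A = [[-1, 6], [-2, -8]].
Characteristic polynomial det(A - λI) = λ^2 + 9λ + 20 = 0.
Eigenvalues λ = -4, -5.
For λ=-4: (A-λI) row 1 is [3, 6], so an eigenvector is (-2, 1).
For λ=-5: (A-λI) row 1 is [4, 6], so an eigenvector is (3, -2).
General solution: c_1e^(-4t)(-2,1) + c_2e^(-5t)(3,-2).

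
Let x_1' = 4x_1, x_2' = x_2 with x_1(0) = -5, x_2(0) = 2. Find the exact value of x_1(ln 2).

-80

A = [[4,0],[0,1]]; eigenvalues λ = 1, 4.
Eigenvectors: (0,-1) for λ=1, (1,0) for λ=4.
From the initial condition, c_1 = -2, c_2 = -5.
x_1(ln 2) = (-2)(2^1)(0) + (-5)(2^4)(1) = -80.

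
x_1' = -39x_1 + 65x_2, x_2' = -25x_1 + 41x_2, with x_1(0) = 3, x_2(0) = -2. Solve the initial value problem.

x_1(t) = -50e^(t)sin(5t) + 3e^(t)cos(5t), x_2(t) = -31e^(t)sin(5t) - 2e^(t)cos(5t)

Coefficient matrix A = [[-39, 65], [-25, 41]].
Characteristic polynomial det(A - λI) = λ^2 - 2λ + 26 = 0.
Eigenvalues λ = 1 ± 5i (complex conjugate pair).
For λ=1+5i: an eigenvector is (-3,-2) - i(-2,-1) = (-3 + 2i, -2 + i).
A real fundamental pair from Re and Im of e^((1+5i)t)v: X_1 = e^(t)(cos(5t)·(-3,-2) + sin(5t)·(-2,-1)), X_2 = e^(t)(sin(5t)·(-3,-2) - cos(5t)·(-2,-1)).
General solution: c_1X_1 + c_2X_2.
Applying x_1(0)=3, x_2(0)=-2 gives c_1=7, c_2=12.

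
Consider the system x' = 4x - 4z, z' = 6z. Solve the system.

Coefficient matrix A = [[4, -4], [0, 6]].
Characteristic polynomial det(A - λI) = λ^2 - 10λ + 24 = 0.
Eigenvalues λ = 6, 4.
For λ=6: (A-λI) row 1 is [-2, -4], so an eigenvector is (-2, 1).
For λ=4: (A-λI) row 1 is [0, -4], so an eigenvector is (1, 0).
General solution: C_1e^(6t)(-2,1) + C_2e^(4t)(1,0).

x(t) = -2C_1e^(6t) + C_2e^(4t), z(t) = C_1e^(6t)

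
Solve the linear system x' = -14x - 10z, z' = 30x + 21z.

x(t) = K_1e^(6t) - 2K_2e^(t), z(t) = -2K_1e^(6t) + 3K_2e^(t)

Coefficient matrix A = [[-14, -10], [30, 21]].
Characteristic polynomial det(A - λI) = λ^2 - 7λ + 6 = 0.
Eigenvalues λ = 6, 1.
For λ=6: (A-λI) row 1 is [-20, -10], so an eigenvector is (1, -2).
For λ=1: (A-λI) row 1 is [-15, -10], so an eigenvector is (-2, 3).
General solution: K_1e^(6t)(1,-2) + K_2e^(t)(-2,3).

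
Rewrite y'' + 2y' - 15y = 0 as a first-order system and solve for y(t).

Let x_1 = y, x_2 = y'. Then x_1' = x_2 and x_2' = 15x_1 - 2x_2.
A = [[0,1],[15,-2]]; det(A-λI) = λ^2 + 2λ - 15.
Eigenvalues λ = 3, -5 with eigenvectors (1,3), (1,-5).

y(t) = C_1e^(3t) + C_2e^(-5t)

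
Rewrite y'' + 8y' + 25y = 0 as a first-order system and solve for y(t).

Let x_1 = y, x_2 = y'. Then x_1' = x_2 and x_2' = -25x_1 - 8x_2.
A = [[0,1],[-25,-8]]; det(A-λI) = λ^2 + 8λ + 25.
Eigenvalues λ = -4 ± 3i.

y(t) = c_1e^(-4t)cos(3t) + c_2e^(-4t)sin(3t)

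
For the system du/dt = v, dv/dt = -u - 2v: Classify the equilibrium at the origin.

A = [[0,1],[-1,-2]]; det(A-λI) = λ^2 + 2λ + 1.
repeated λ = -1 with a single eigenvector.

stable improper node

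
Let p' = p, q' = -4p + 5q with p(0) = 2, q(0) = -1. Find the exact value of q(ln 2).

A = [[1,0],[-4,5]]; eigenvalues λ = 5, 1.
Eigenvectors: (0,-1) for λ=5, (1,1) for λ=1.
From the initial condition, c_1 = 3, c_2 = 2.
q(ln 2) = (3)(2^5)(-1) + (2)(2^1)(1) = -92.

-92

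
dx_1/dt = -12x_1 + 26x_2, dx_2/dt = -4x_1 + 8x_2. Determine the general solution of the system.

x_1(t) = 2K_1e^(-2t)sin(2t) - 3K_1e^(-2t)cos(2t) - 3K_2e^(-2t)sin(2t) - 2K_2e^(-2t)cos(2t), x_2(t) = K_1e^(-2t)sin(2t) - K_1e^(-2t)cos(2t) - K_2e^(-2t)sin(2t) - K_2e^(-2t)cos(2t)

Coefficient matrix A = [[-12, 26], [-4, 8]].
Characteristic polynomial det(A - λI) = λ^2 + 4λ + 8 = 0.
Eigenvalues λ = -2 ± 2i (complex conjugate pair).
For λ=-2+2i: an eigenvector is (-3,-1) - i(2,1) = (-3 - 2i, -1 - i).
A real fundamental pair from Re and Im of e^((-2+2i)t)v: X_1 = e^(-2t)(cos(2t)·(-3,-1) + sin(2t)·(2,1)), X_2 = e^(-2t)(sin(2t)·(-3,-1) - cos(2t)·(2,1)).
General solution: K_1X_1 + K_2X_2.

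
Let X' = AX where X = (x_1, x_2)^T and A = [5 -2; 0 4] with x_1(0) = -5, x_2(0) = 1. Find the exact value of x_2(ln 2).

A = [[5,-2],[0,4]]; eigenvalues λ = 5, 4.
Eigenvectors: (-1,0) for λ=5, (-2,-1) for λ=4.
From the initial condition, c_1 = 7, c_2 = -1.
x_2(ln 2) = (7)(2^5)(0) + (-1)(2^4)(-1) = 16.

16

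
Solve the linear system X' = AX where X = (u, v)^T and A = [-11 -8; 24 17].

u(t) = -K_1e^(5t) - 2K_2e^(t), v(t) = 2K_1e^(5t) + 3K_2e^(t)

Coefficient matrix A = [[-11, -8], [24, 17]].
Characteristic polynomial det(A - λI) = λ^2 - 6λ + 5 = 0.
Eigenvalues λ = 5, 1.
For λ=5: (A-λI) row 1 is [-16, -8], so an eigenvector is (-1, 2).
For λ=1: (A-λI) row 1 is [-12, -8], so an eigenvector is (-2, 3).
General solution: K_1e^(5t)(-1,2) + K_2e^(t)(-2,3).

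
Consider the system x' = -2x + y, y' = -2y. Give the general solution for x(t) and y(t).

x(t) = K_1e^(-2t) + K_2te^(-2t) - 3K_2e^(-2t), y(t) = K_2e^(-2t)

Coefficient matrix A = [[-2, 1], [0, -2]].
Characteristic polynomial det(A - λI) = λ^2 + 4λ + 4 = 0.
Single eigenvalue λ = -2 with algebraic multiplicity 2.
Eigenvector v = (1,0); generalized eigenvector w with (A-λI)w=v is (-3,1).
General solution: e^(-2t)[K_1·v + K_2·(t·v + w)].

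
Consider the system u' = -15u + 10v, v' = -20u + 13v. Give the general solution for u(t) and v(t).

Coefficient matrix A = [[-15, 10], [-20, 13]].
Characteristic polynomial det(A - λI) = λ^2 + 2λ + 5 = 0.
Eigenvalues λ = -1 ± 2i (complex conjugate pair).
For λ=-1+2i: an eigenvector is (-2,-3) - i(-1,-1) = (-2 + i, -3 + i).
A real fundamental pair from Re and Im of e^((-1+2i)t)v: X_1 = e^(-t)(cos(2t)·(-2,-3) + sin(2t)·(-1,-1)), X_2 = e^(-t)(sin(2t)·(-2,-3) - cos(2t)·(-1,-1)).
General solution: C_1X_1 + C_2X_2.

u(t) = -C_1e^(-t)sin(2t) - 2C_1e^(-t)cos(2t) - 2C_2e^(-t)sin(2t) + C_2e^(-t)cos(2t), v(t) = -C_1e^(-t)sin(2t) - 3C_1e^(-t)cos(2t) - 3C_2e^(-t)sin(2t) + C_2e^(-t)cos(2t)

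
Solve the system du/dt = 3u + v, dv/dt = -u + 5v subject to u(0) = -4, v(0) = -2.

u(t) = 2te^(4t) - 4e^(4t), v(t) = 2te^(4t) - 2e^(4t)

Coefficient matrix A = [[3, 1], [-1, 5]].
Characteristic polynomial det(A - λI) = λ^2 - 8λ + 16 = 0.
Single eigenvalue λ = 4 with algebraic multiplicity 2.
Eigenvector v = (-1,-1); generalized eigenvector w with (A-λI)w=v is (1,0).
General solution: e^(4t)[K_1·v + K_2·(t·v + w)].
Applying u(0)=-4, v(0)=-2 gives K_1=2, K_2=-2.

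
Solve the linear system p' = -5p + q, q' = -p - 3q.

Coefficient matrix A = [[-5, 1], [-1, -3]].
Characteristic polynomial det(A - λI) = λ^2 + 8λ + 16 = 0.
Single eigenvalue λ = -4 with algebraic multiplicity 2.
Eigenvector v = (-1,-1); generalized eigenvector w with (A-λI)w=v is (3,2).
General solution: e^(-4t)[C_1·v + C_2·(t·v + w)].

p(t) = -C_1e^(-4t) - C_2te^(-4t) + 3C_2e^(-4t), q(t) = -C_1e^(-4t) - C_2te^(-4t) + 2C_2e^(-4t)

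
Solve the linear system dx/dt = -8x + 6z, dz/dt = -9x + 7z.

x(t) = 2c_1e^(t) + c_2e^(-2t), z(t) = 3c_1e^(t) + c_2e^(-2t)

Coefficient matrix A = [[-8, 6], [-9, 7]].
Characteristic polynomial det(A - λI) = λ^2 + λ - 2 = 0.
Eigenvalues λ = 1, -2.
For λ=1: (A-λI) row 1 is [-9, 6], so an eigenvector is (2, 3).
For λ=-2: (A-λI) row 1 is [-6, 6], so an eigenvector is (1, 1).
General solution: c_1e^(t)(2,3) + c_2e^(-2t)(1,1).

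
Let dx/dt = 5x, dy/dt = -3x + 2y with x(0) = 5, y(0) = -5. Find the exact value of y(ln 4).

A = [[5,0],[-3,2]]; eigenvalues λ = 5, 2.
Eigenvectors: (1,-1) for λ=5, (0,1) for λ=2.
From the initial condition, c_1 = 5, c_2 = 0.
y(ln 4) = (5)(4^5)(-1) + (0)(4^2)(1) = -5120.

-5120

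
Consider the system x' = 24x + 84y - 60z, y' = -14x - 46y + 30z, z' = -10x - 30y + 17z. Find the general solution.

Coefficient matrix A = [[24, 84, -60], [-14, -46, 30], [-10, -30, 17]].
det(A - λI) = 0 gives eigenvalues λ = -3, -4, 2.
For λ=-3: eigenvector (-4,2,1).
For λ=-4: eigenvector (3,-1,0).
For λ=2: eigenvector (-6,3,2).
General solution: K_1e^(-3t)(-4,2,1) + K_2e^(-4t)(3,-1,0) + K_3e^(2t)(-6,3,2).

x(t) = -4K_1e^(-3t) + 3K_2e^(-4t) - 6K_3e^(2t), y(t) = 2K_1e^(-3t) - K_2e^(-4t) + 3K_3e^(2t), z(t) = K_1e^(-3t) + 2K_3e^(2t)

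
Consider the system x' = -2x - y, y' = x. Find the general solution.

x(t) = -K_1e^(-t) - K_2te^(-t) - K_2e^(-t), y(t) = K_1e^(-t) + K_2te^(-t) + 2K_2e^(-t)

Coefficient matrix A = [[-2, -1], [1, 0]].
Characteristic polynomial det(A - λI) = λ^2 + 2λ + 1 = 0.
Single eigenvalue λ = -1 with algebraic multiplicity 2.
Eigenvector v = (-1,1); generalized eigenvector w with (A-λI)w=v is (-1,2).
General solution: e^(-t)[K_1·v + K_2·(t·v + w)].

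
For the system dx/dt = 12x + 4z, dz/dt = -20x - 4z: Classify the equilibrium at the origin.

unstable spiral

A = [[12,4],[-20,-4]]; det(A-λI) = λ^2 - 8λ + 32.
λ = 4 ± 4i: positive real part.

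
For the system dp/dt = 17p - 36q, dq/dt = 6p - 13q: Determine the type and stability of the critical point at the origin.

saddle

A = [[17,-36],[6,-13]]; det(A-λI) = λ^2 - 4λ - 5.
λ = -1, 5: opposite signs.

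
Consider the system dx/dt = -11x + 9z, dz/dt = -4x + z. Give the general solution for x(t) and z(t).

x(t) = -3c_1e^(-5t) - 3c_2te^(-5t) - c_2e^(-5t), z(t) = -2c_1e^(-5t) - 2c_2te^(-5t) - c_2e^(-5t)

Coefficient matrix A = [[-11, 9], [-4, 1]].
Characteristic polynomial det(A - λI) = λ^2 + 10λ + 25 = 0.
Single eigenvalue λ = -5 with algebraic multiplicity 2.
Eigenvector v = (-3,-2); generalized eigenvector w with (A-λI)w=v is (-1,-1).
General solution: e^(-5t)[c_1·v + c_2·(t·v + w)].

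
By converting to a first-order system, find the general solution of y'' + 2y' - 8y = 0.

Let x_1 = y, x_2 = y'. Then x_1' = x_2 and x_2' = 8x_1 - 2x_2.
A = [[0,1],[8,-2]]; det(A-λI) = λ^2 + 2λ - 8.
Eigenvalues λ = -4, 2 with eigenvectors (1,-4), (1,2).

y(t) = C_1e^(-4t) + C_2e^(2t)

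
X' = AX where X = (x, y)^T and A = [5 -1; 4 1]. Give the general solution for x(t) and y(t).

Coefficient matrix A = [[5, -1], [4, 1]].
Characteristic polynomial det(A - λI) = λ^2 - 6λ + 9 = 0.
Single eigenvalue λ = 3 with algebraic multiplicity 2.
Eigenvector v = (1,2); generalized eigenvector w with (A-λI)w=v is (1,1).
General solution: e^(3t)[C_1·v + C_2·(t·v + w)].

x(t) = C_1e^(3t) + C_2te^(3t) + C_2e^(3t), y(t) = 2C_1e^(3t) + 2C_2te^(3t) + C_2e^(3t)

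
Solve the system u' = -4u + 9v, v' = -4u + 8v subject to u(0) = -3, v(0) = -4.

u(t) = -18te^(2t) - 3e^(2t), v(t) = -12te^(2t) - 4e^(2t)

Coefficient matrix A = [[-4, 9], [-4, 8]].
Characteristic polynomial det(A - λI) = λ^2 - 4λ + 4 = 0.
Single eigenvalue λ = 2 with algebraic multiplicity 2.
Eigenvector v = (3,2); generalized eigenvector w with (A-λI)w=v is (-2,-1).
General solution: e^(2t)[C_1·v + C_2·(t·v + w)].
Applying u(0)=-3, v(0)=-4 gives C_1=-5, C_2=-6.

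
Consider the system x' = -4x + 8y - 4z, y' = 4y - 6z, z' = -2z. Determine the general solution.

Coefficient matrix A = [[-4, 8, -4], [0, 4, -6], [0, 0, -2]].
det(A - λI) = 0 gives eigenvalues λ = -4, 4, -2.
For λ=-4: eigenvector (1,0,0).
For λ=4: eigenvector (1,1,0).
For λ=-2: eigenvector (2,1,1).
General solution: K_1e^(-4t)(1,0,0) + K_2e^(4t)(1,1,0) + K_3e^(-2t)(2,1,1).

x(t) = K_1e^(-4t) + K_2e^(4t) + 2K_3e^(-2t), y(t) = K_2e^(4t) + K_3e^(-2t), z(t) = K_3e^(-2t)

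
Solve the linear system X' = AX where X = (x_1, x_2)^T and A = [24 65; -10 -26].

Coefficient matrix A = [[24, 65], [-10, -26]].
Characteristic polynomial det(A - λI) = λ^2 + 2λ + 26 = 0.
Eigenvalues λ = -1 ± 5i (complex conjugate pair).
For λ=-1+5i: an eigenvector is (-3,1) - i(-2,1) = (-3 + 2i, 1 - i).
A real fundamental pair from Re and Im of e^((-1+5i)t)v: X_1 = e^(-t)(cos(5t)·(-3,1) + sin(5t)·(-2,1)), X_2 = e^(-t)(sin(5t)·(-3,1) - cos(5t)·(-2,1)).
General solution: C_1X_1 + C_2X_2.

x_1(t) = -2C_1e^(-t)sin(5t) - 3C_1e^(-t)cos(5t) - 3C_2e^(-t)sin(5t) + 2C_2e^(-t)cos(5t), x_2(t) = C_1e^(-t)sin(5t) + C_1e^(-t)cos(5t) + C_2e^(-t)sin(5t) - C_2e^(-t)cos(5t)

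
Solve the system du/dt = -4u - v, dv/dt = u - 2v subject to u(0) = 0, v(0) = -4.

u(t) = 4te^(-3t), v(t) = -4te^(-3t) - 4e^(-3t)

Coefficient matrix A = [[-4, -1], [1, -2]].
Characteristic polynomial det(A - λI) = λ^2 + 6λ + 9 = 0.
Single eigenvalue λ = -3 with algebraic multiplicity 2.
Eigenvector v = (1,-1); generalized eigenvector w with (A-λI)w=v is (-3,2).
General solution: e^(-3t)[C_1·v + C_2·(t·v + w)].
Applying u(0)=0, v(0)=-4 gives C_1=12, C_2=4.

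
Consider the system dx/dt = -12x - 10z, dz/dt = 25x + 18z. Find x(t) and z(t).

x(t) = C_1e^(3t)sin(5t) - C_1e^(3t)cos(5t) - C_2e^(3t)sin(5t) - C_2e^(3t)cos(5t), z(t) = -2C_1e^(3t)sin(5t) + C_1e^(3t)cos(5t) + C_2e^(3t)sin(5t) + 2C_2e^(3t)cos(5t)

Coefficient matrix A = [[-12, -10], [25, 18]].
Characteristic polynomial det(A - λI) = λ^2 - 6λ + 34 = 0.
Eigenvalues λ = 3 ± 5i (complex conjugate pair).
For λ=3+5i: an eigenvector is (-1,1) - i(1,-2) = (-1 - i, 1 + 2i).
A real fundamental pair from Re and Im of e^((3+5i)t)v: X_1 = e^(3t)(cos(5t)·(-1,1) + sin(5t)·(1,-2)), X_2 = e^(3t)(sin(5t)·(-1,1) - cos(5t)·(1,-2)).
General solution: C_1X_1 + C_2X_2.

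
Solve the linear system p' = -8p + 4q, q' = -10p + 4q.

p(t) = K_1e^(-2t)sin(2t) + K_1e^(-2t)cos(2t) + K_2e^(-2t)sin(2t) - K_2e^(-2t)cos(2t), q(t) = K_1e^(-2t)sin(2t) + 2K_1e^(-2t)cos(2t) + 2K_2e^(-2t)sin(2t) - K_2e^(-2t)cos(2t)

Coefficient matrix A = [[-8, 4], [-10, 4]].
Characteristic polynomial det(A - λI) = λ^2 + 4λ + 8 = 0.
Eigenvalues λ = -2 ± 2i (complex conjugate pair).
For λ=-2+2i: an eigenvector is (1,2) - i(1,1) = (1 - i, 2 - i).
A real fundamental pair from Re and Im of e^((-2+2i)t)v: X_1 = e^(-2t)(cos(2t)·(1,2) + sin(2t)·(1,1)), X_2 = e^(-2t)(sin(2t)·(1,2) - cos(2t)·(1,1)).
General solution: K_1X_1 + K_2X_2.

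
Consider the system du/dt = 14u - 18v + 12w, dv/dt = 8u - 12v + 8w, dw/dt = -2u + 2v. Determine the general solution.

Coefficient matrix A = [[14, -18, 12], [8, -12, 8], [-2, 2, 0]].
det(A - λI) = 0 gives eigenvalues λ = 2, -4, 4.
For λ=2: eigenvector (-1,0,1).
For λ=-4: eigenvector (1,1,0).
For λ=4: eigenvector (3,1,-1).
General solution: c_1e^(2t)(-1,0,1) + c_2e^(-4t)(1,1,0) + c_3e^(4t)(3,1,-1).

u(t) = -c_1e^(2t) + c_2e^(-4t) + 3c_3e^(4t), v(t) = c_2e^(-4t) + c_3e^(4t), w(t) = c_1e^(2t) - c_3e^(4t)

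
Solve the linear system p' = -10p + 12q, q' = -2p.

Coefficient matrix A = [[-10, 12], [-2, 0]].
Characteristic polynomial det(A - λI) = λ^2 + 10λ + 24 = 0.
Eigenvalues λ = -4, -6.
For λ=-4: (A-λI) row 1 is [-6, 12], so an eigenvector is (2, 1).
For λ=-6: (A-λI) row 1 is [-4, 12], so an eigenvector is (-3, -1).
General solution: C_1e^(-4t)(2,1) + C_2e^(-6t)(-3,-1).

p(t) = 2C_1e^(-4t) - 3C_2e^(-6t), q(t) = C_1e^(-4t) - C_2e^(-6t)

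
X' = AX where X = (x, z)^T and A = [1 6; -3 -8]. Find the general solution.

x(t) = -C_1e^(-5t) + 2C_2e^(-2t), z(t) = C_1e^(-5t) - C_2e^(-2t)

Coefficient matrix A = [[1, 6], [-3, -8]].
Characteristic polynomial det(A - λI) = λ^2 + 7λ + 10 = 0.
Eigenvalues λ = -5, -2.
For λ=-5: (A-λI) row 1 is [6, 6], so an eigenvector is (-1, 1).
For λ=-2: (A-λI) row 1 is [3, 6], so an eigenvector is (2, -1).
General solution: C_1e^(-5t)(-1,1) + C_2e^(-2t)(2,-1).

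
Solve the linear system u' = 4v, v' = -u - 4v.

Coefficient matrix A = [[0, 4], [-1, -4]].
Characteristic polynomial det(A - λI) = λ^2 + 4λ + 4 = 0.
Single eigenvalue λ = -2 with algebraic multiplicity 2.
Eigenvector v = (2,-1); generalized eigenvector w with (A-λI)w=v is (3,-1).
General solution: e^(-2t)[C_1·v + C_2·(t·v + w)].

u(t) = 2C_1e^(-2t) + 2C_2te^(-2t) + 3C_2e^(-2t), v(t) = -C_1e^(-2t) - C_2te^(-2t) - C_2e^(-2t)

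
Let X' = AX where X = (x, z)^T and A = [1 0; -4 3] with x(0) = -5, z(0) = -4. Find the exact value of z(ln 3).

132

A = [[1,0],[-4,3]]; eigenvalues λ = 1, 3.
Eigenvectors: (-1,-2) for λ=1, (0,1) for λ=3.
From the initial condition, c_1 = 5, c_2 = 6.
z(ln 3) = (5)(3^1)(-2) + (6)(3^3)(1) = 132.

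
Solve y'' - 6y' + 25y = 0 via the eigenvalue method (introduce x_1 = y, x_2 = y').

Let x_1 = y, x_2 = y'. Then x_1' = x_2 and x_2' = -25x_1 + 6x_2.
A = [[0,1],[-25,6]]; det(A-λI) = λ^2 - 6λ + 25.
Eigenvalues λ = 3 ± 4i.

y(t) = c_1e^(3t)cos(4t) + c_2e^(3t)sin(4t)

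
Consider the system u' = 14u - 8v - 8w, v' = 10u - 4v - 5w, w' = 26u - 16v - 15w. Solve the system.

Coefficient matrix A = [[14, -8, -8], [10, -4, -5], [26, -16, -15]].
det(A - λI) = 0 gives eigenvalues λ = -2, -4, 1.
For λ=-2: eigenvector (1,0,2).
For λ=-4: eigenvector (4,1,8).
For λ=1: eigenvector (0,-1,1).
General solution: K_1e^(-2t)(1,0,2) + K_2e^(-4t)(4,1,8) + K_3e^(t)(0,-1,1).

u(t) = K_1e^(-2t) + 4K_2e^(-4t), v(t) = K_2e^(-4t) - K_3e^(t), w(t) = 2K_1e^(-2t) + 8K_2e^(-4t) + K_3e^(t)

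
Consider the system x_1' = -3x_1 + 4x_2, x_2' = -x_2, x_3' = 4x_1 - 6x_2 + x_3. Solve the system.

x_1(t) = K_1e^(-3t) + 2K_2e^(-t), x_2(t) = K_2e^(-t), x_3(t) = -K_1e^(-3t) - K_2e^(-t) + K_3e^(t)

Coefficient matrix A = [[-3, 4, 0], [0, -1, 0], [4, -6, 1]].
det(A - λI) = 0 gives eigenvalues λ = -3, -1, 1.
For λ=-3: eigenvector (1,0,-1).
For λ=-1: eigenvector (2,1,-1).
For λ=1: eigenvector (0,0,1).
General solution: K_1e^(-3t)(1,0,-1) + K_2e^(-t)(2,1,-1) + K_3e^(t)(0,0,1).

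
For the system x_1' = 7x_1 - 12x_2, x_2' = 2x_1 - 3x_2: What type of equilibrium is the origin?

unstable node

A = [[7,-12],[2,-3]]; det(A-λI) = λ^2 - 4λ + 3.
λ = 1, 3: both positive.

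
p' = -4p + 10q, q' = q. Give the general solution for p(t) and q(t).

Coefficient matrix A = [[-4, 10], [0, 1]].
Characteristic polynomial det(A - λI) = λ^2 + 3λ - 4 = 0.
Eigenvalues λ = -4, 1.
For λ=-4: (A-λI) row 1 is [0, 10], so an eigenvector is (-1, 0).
For λ=1: (A-λI) row 1 is [-5, 10], so an eigenvector is (2, 1).
General solution: K_1e^(-4t)(-1,0) + K_2e^(t)(2,1).

p(t) = -K_1e^(-4t) + 2K_2e^(t), q(t) = K_2e^(t)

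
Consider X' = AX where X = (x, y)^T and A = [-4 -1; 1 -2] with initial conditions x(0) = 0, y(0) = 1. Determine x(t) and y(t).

x(t) = -te^(-3t), y(t) = te^(-3t) + e^(-3t)

Coefficient matrix A = [[-4, -1], [1, -2]].
Characteristic polynomial det(A - λI) = λ^2 + 6λ + 9 = 0.
Single eigenvalue λ = -3 with algebraic multiplicity 2.
Eigenvector v = (-1,1); generalized eigenvector w with (A-λI)w=v is (0,1).
General solution: e^(-3t)[c_1·v + c_2·(t·v + w)].
Applying x(0)=0, y(0)=1 gives c_1=0, c_2=1.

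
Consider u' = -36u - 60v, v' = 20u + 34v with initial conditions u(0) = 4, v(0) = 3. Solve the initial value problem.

Coefficient matrix A = [[-36, -60], [20, 34]].
Characteristic polynomial det(A - λI) = λ^2 + 2λ - 24 = 0.
Eigenvalues λ = 4, -6.
For λ=4: (A-λI) row 1 is [-40, -60], so an eigenvector is (3, -2).
For λ=-6: (A-λI) row 1 is [-30, -60], so an eigenvector is (2, -1).
General solution: K_1e^(4t)(3,-2) + K_2e^(-6t)(2,-1).
Applying u(0)=4, v(0)=3 gives K_1=-10, K_2=17.

u(t) = -30e^(4t) + 34e^(-6t), v(t) = 20e^(4t) - 17e^(-6t)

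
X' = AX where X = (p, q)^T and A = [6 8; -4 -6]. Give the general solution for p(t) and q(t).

p(t) = 2c_1e^(2t) + c_2e^(-2t), q(t) = -c_1e^(2t) - c_2e^(-2t)

Coefficient matrix A = [[6, 8], [-4, -6]].
Characteristic polynomial det(A - λI) = λ^2 - 4 = 0.
Eigenvalues λ = 2, -2.
For λ=2: (A-λI) row 1 is [4, 8], so an eigenvector is (2, -1).
For λ=-2: (A-λI) row 1 is [8, 8], so an eigenvector is (1, -1).
General solution: c_1e^(2t)(2,-1) + c_2e^(-2t)(1,-1).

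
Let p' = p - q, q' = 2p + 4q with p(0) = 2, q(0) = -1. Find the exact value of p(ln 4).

A = [[1,-1],[2,4]]; eigenvalues λ = 2, 3.
Eigenvectors: (1,-1) for λ=2, (1,-2) for λ=3.
From the initial condition, c_1 = 3, c_2 = -1.
p(ln 4) = (3)(4^2)(1) + (-1)(4^3)(1) = -16.

-16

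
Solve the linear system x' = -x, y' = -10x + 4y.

x(t) = -c_1e^(-t), y(t) = -2c_1e^(-t) + c_2e^(4t)

Coefficient matrix A = [[-1, 0], [-10, 4]].
Characteristic polynomial det(A - λI) = λ^2 - 3λ - 4 = 0.
Eigenvalues λ = -1, 4.
For λ=-1: (A-λI) row 2 is [-10, 5], so an eigenvector is (-1, -2).
For λ=4: (A-λI) row 1 is [-5, 0], so an eigenvector is (0, 1).
General solution: c_1e^(-t)(-1,-2) + c_2e^(4t)(0,1).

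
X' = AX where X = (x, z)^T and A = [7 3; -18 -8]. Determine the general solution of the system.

Coefficient matrix A = [[7, 3], [-18, -8]].
Characteristic polynomial det(A - λI) = λ^2 + λ - 2 = 0.
Eigenvalues λ = 1, -2.
For λ=1: (A-λI) row 1 is [6, 3], so an eigenvector is (1, -2).
For λ=-2: (A-λI) row 1 is [9, 3], so an eigenvector is (-1, 3).
General solution: K_1e^(t)(1,-2) + K_2e^(-2t)(-1,3).

x(t) = K_1e^(t) - K_2e^(-2t), z(t) = -2K_1e^(t) + 3K_2e^(-2t)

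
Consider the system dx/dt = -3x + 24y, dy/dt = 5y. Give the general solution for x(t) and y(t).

x(t) = -K_1e^(-3t) - 3K_2e^(5t), y(t) = -K_2e^(5t)

Coefficient matrix A = [[-3, 24], [0, 5]].
Characteristic polynomial det(A - λI) = λ^2 - 2λ - 15 = 0.
Eigenvalues λ = -3, 5.
For λ=-3: (A-λI) row 1 is [0, 24], so an eigenvector is (-1, 0).
For λ=5: (A-λI) row 1 is [-8, 24], so an eigenvector is (-3, -1).
General solution: K_1e^(-3t)(-1,0) + K_2e^(5t)(-3,-1).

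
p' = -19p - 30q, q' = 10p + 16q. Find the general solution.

Coefficient matrix A = [[-19, -30], [10, 16]].
Characteristic polynomial det(A - λI) = λ^2 + 3λ - 4 = 0.
Eigenvalues λ = -4, 1.
For λ=-4: (A-λI) row 1 is [-15, -30], so an eigenvector is (-2, 1).
For λ=1: (A-λI) row 1 is [-20, -30], so an eigenvector is (-3, 2).
General solution: C_1e^(-4t)(-2,1) + C_2e^(t)(-3,2).

p(t) = -2C_1e^(-4t) - 3C_2e^(t), q(t) = C_1e^(-4t) + 2C_2e^(t)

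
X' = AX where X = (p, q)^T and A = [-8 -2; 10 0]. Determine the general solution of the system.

p(t) = -C_1e^(-4t)sin(2t) + C_2e^(-4t)cos(2t), q(t) = 2C_1e^(-4t)sin(2t) + C_1e^(-4t)cos(2t) + C_2e^(-4t)sin(2t) - 2C_2e^(-4t)cos(2t)

Coefficient matrix A = [[-8, -2], [10, 0]].
Characteristic polynomial det(A - λI) = λ^2 + 8λ + 20 = 0.
Eigenvalues λ = -4 ± 2i (complex conjugate pair).
For λ=-4+2i: an eigenvector is (0,1) - i(-1,2) = (0 + i, 1 - 2i).
A real fundamental pair from Re and Im of e^((-4+2i)t)v: X_1 = e^(-4t)(cos(2t)·(0,1) + sin(2t)·(-1,2)), X_2 = e^(-4t)(sin(2t)·(0,1) - cos(2t)·(-1,2)).
General solution: C_1X_1 + C_2X_2.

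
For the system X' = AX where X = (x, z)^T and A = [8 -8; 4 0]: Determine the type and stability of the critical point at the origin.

unstable spiral

A = [[8,-8],[4,0]]; det(A-λI) = λ^2 - 8λ + 32.
λ = 4 ± 4i: positive real part.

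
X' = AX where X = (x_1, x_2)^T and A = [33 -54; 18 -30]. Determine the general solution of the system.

x_1(t) = -2c_1e^(6t) - 3c_2e^(-3t), x_2(t) = -c_1e^(6t) - 2c_2e^(-3t)

Coefficient matrix A = [[33, -54], [18, -30]].
Characteristic polynomial det(A - λI) = λ^2 - 3λ - 18 = 0.
Eigenvalues λ = 6, -3.
For λ=6: (A-λI) row 1 is [27, -54], so an eigenvector is (-2, -1).
For λ=-3: (A-λI) row 1 is [36, -54], so an eigenvector is (-3, -2).
General solution: c_1e^(6t)(-2,-1) + c_2e^(-3t)(-3,-2).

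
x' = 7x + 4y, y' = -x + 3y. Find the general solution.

x(t) = -2c_1e^(5t) - 2c_2te^(5t) - c_2e^(5t), y(t) = c_1e^(5t) + c_2te^(5t)

Coefficient matrix A = [[7, 4], [-1, 3]].
Characteristic polynomial det(A - λI) = λ^2 - 10λ + 25 = 0.
Single eigenvalue λ = 5 with algebraic multiplicity 2.
Eigenvector v = (-2,1); generalized eigenvector w with (A-λI)w=v is (-1,0).
General solution: e^(5t)[c_1·v + c_2·(t·v + w)].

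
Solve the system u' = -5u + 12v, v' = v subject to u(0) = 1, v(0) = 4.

u(t) = 8e^(t) - 7e^(-5t), v(t) = 4e^(t)

Coefficient matrix A = [[-5, 12], [0, 1]].
Characteristic polynomial det(A - λI) = λ^2 + 4λ - 5 = 0.
Eigenvalues λ = 1, -5.
For λ=1: (A-λI) row 1 is [-6, 12], so an eigenvector is (2, 1).
For λ=-5: (A-λI) row 1 is [0, 12], so an eigenvector is (-1, 0).
General solution: C_1e^(t)(2,1) + C_2e^(-5t)(-1,0).
Applying u(0)=1, v(0)=4 gives C_1=4, C_2=7.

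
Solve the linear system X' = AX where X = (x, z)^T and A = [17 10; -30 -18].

Coefficient matrix A = [[17, 10], [-30, -18]].
Characteristic polynomial det(A - λI) = λ^2 + λ - 6 = 0.
Eigenvalues λ = -3, 2.
For λ=-3: (A-λI) row 1 is [20, 10], so an eigenvector is (-1, 2).
For λ=2: (A-λI) row 1 is [15, 10], so an eigenvector is (-2, 3).
General solution: K_1e^(-3t)(-1,2) + K_2e^(2t)(-2,3).

x(t) = -K_1e^(-3t) - 2K_2e^(2t), z(t) = 2K_1e^(-3t) + 3K_2e^(2t)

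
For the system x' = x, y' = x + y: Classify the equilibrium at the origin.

unstable improper node

A = [[1,0],[1,1]]; det(A-λI) = λ^2 - 2λ + 1.
repeated λ = 1 with a single eigenvector.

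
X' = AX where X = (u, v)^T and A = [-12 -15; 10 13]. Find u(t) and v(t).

Coefficient matrix A = [[-12, -15], [10, 13]].
Characteristic polynomial det(A - λI) = λ^2 - λ - 6 = 0.
Eigenvalues λ = 3, -2.
For λ=3: (A-λI) row 1 is [-15, -15], so an eigenvector is (1, -1).
For λ=-2: (A-λI) row 1 is [-10, -15], so an eigenvector is (-3, 2).
General solution: C_1e^(3t)(1,-1) + C_2e^(-2t)(-3,2).

u(t) = C_1e^(3t) - 3C_2e^(-2t), v(t) = -C_1e^(3t) + 2C_2e^(-2t)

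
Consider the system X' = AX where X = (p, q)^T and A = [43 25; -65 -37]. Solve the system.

p(t) = 2c_1e^(3t)sin(5t) - c_1e^(3t)cos(5t) - c_2e^(3t)sin(5t) - 2c_2e^(3t)cos(5t), q(t) = -3c_1e^(3t)sin(5t) + 2c_1e^(3t)cos(5t) + 2c_2e^(3t)sin(5t) + 3c_2e^(3t)cos(5t)

Coefficient matrix A = [[43, 25], [-65, -37]].
Characteristic polynomial det(A - λI) = λ^2 - 6λ + 34 = 0.
Eigenvalues λ = 3 ± 5i (complex conjugate pair).
For λ=3+5i: an eigenvector is (-1,2) - i(2,-3) = (-1 - 2i, 2 + 3i).
A real fundamental pair from Re and Im of e^((3+5i)t)v: X_1 = e^(3t)(cos(5t)·(-1,2) + sin(5t)·(2,-3)), X_2 = e^(3t)(sin(5t)·(-1,2) - cos(5t)·(2,-3)).
General solution: c_1X_1 + c_2X_2.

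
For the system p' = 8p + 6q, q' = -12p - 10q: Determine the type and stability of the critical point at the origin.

saddle

A = [[8,6],[-12,-10]]; det(A-λI) = λ^2 + 2λ - 8.
λ = -4, 2: opposite signs.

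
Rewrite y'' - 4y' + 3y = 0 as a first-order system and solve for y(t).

Let x_1 = y, x_2 = y'. Then x_1' = x_2 and x_2' = -3x_1 + 4x_2.
A = [[0,1],[-3,4]]; det(A-λI) = λ^2 - 4λ + 3.
Eigenvalues λ = 1, 3 with eigenvectors (1,1), (1,3).

y(t) = K_1e^(t) + K_2e^(3t)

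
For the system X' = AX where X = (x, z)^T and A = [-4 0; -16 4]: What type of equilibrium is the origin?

A = [[-4,0],[-16,4]]; det(A-λI) = λ^2 - 16.
λ = 4, -4: opposite signs.

saddle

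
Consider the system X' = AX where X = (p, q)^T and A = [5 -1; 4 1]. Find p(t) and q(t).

p(t) = C_1e^(3t) + C_2te^(3t) + 2C_2e^(3t), q(t) = 2C_1e^(3t) + 2C_2te^(3t) + 3C_2e^(3t)

Coefficient matrix A = [[5, -1], [4, 1]].
Characteristic polynomial det(A - λI) = λ^2 - 6λ + 9 = 0.
Single eigenvalue λ = 3 with algebraic multiplicity 2.
Eigenvector v = (1,2); generalized eigenvector w with (A-λI)w=v is (2,3).
General solution: e^(3t)[C_1·v + C_2·(t·v + w)].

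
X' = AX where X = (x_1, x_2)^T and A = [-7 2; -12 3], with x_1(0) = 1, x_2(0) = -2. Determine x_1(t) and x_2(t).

Coefficient matrix A = [[-7, 2], [-12, 3]].
Characteristic polynomial det(A - λI) = λ^2 + 4λ + 3 = 0.
Eigenvalues λ = -3, -1.
For λ=-3: (A-λI) row 1 is [-4, 2], so an eigenvector is (1, 2).
For λ=-1: (A-λI) row 1 is [-6, 2], so an eigenvector is (1, 3).
General solution: K_1e^(-3t)(1,2) + K_2e^(-t)(1,3).
Applying x_1(0)=1, x_2(0)=-2 gives K_1=5, K_2=-4.

x_1(t) = -4e^(-t) + 5e^(-3t), x_2(t) = -12e^(-t) + 10e^(-3t)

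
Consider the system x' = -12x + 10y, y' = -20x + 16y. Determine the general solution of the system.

x(t) = 2C_1e^(2t)sin(2t) - C_1e^(2t)cos(2t) - C_2e^(2t)sin(2t) - 2C_2e^(2t)cos(2t), y(t) = 3C_1e^(2t)sin(2t) - C_1e^(2t)cos(2t) - C_2e^(2t)sin(2t) - 3C_2e^(2t)cos(2t)

Coefficient matrix A = [[-12, 10], [-20, 16]].
Characteristic polynomial det(A - λI) = λ^2 - 4λ + 8 = 0.
Eigenvalues λ = 2 ± 2i (complex conjugate pair).
For λ=2+2i: an eigenvector is (-1,-1) - i(2,3) = (-1 - 2i, -1 - 3i).
A real fundamental pair from Re and Im of e^((2+2i)t)v: X_1 = e^(2t)(cos(2t)·(-1,-1) + sin(2t)·(2,3)), X_2 = e^(2t)(sin(2t)·(-1,-1) - cos(2t)·(2,3)).
General solution: C_1X_1 + C_2X_2.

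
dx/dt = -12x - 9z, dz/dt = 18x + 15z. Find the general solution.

x(t) = c_1e^(6t) - c_2e^(-3t), z(t) = -2c_1e^(6t) + c_2e^(-3t)

Coefficient matrix A = [[-12, -9], [18, 15]].
Characteristic polynomial det(A - λI) = λ^2 - 3λ - 18 = 0.
Eigenvalues λ = 6, -3.
For λ=6: (A-λI) row 1 is [-18, -9], so an eigenvector is (1, -2).
For λ=-3: (A-λI) row 1 is [-9, -9], so an eigenvector is (-1, 1).
General solution: c_1e^(6t)(1,-2) + c_2e^(-3t)(-1,1).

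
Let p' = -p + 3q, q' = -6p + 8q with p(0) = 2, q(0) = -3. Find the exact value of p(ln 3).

-1152

A = [[-1,3],[-6,8]]; eigenvalues λ = 2, 5.
Eigenvectors: (1,1) for λ=2, (1,2) for λ=5.
From the initial condition, c_1 = 7, c_2 = -5.
p(ln 3) = (7)(3^2)(1) + (-5)(3^5)(1) = -1152.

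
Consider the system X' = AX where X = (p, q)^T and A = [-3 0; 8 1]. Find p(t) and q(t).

Coefficient matrix A = [[-3, 0], [8, 1]].
Characteristic polynomial det(A - λI) = λ^2 + 2λ - 3 = 0.
Eigenvalues λ = -3, 1.
For λ=-3: (A-λI) row 2 is [8, 4], so an eigenvector is (-1, 2).
For λ=1: (A-λI) row 1 is [-4, 0], so an eigenvector is (0, 1).
General solution: C_1e^(-3t)(-1,2) + C_2e^(t)(0,1).

p(t) = -C_1e^(-3t), q(t) = 2C_1e^(-3t) + C_2e^(t)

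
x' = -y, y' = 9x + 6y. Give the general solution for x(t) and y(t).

Coefficient matrix A = [[0, -1], [9, 6]].
Characteristic polynomial det(A - λI) = λ^2 - 6λ + 9 = 0.
Single eigenvalue λ = 3 with algebraic multiplicity 2.
Eigenvector v = (1,-3); generalized eigenvector w with (A-λI)w=v is (-1,2).
General solution: e^(3t)[C_1·v + C_2·(t·v + w)].

x(t) = C_1e^(3t) + C_2te^(3t) - C_2e^(3t), y(t) = -3C_1e^(3t) - 3C_2te^(3t) + 2C_2e^(3t)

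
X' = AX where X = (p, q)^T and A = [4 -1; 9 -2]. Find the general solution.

Coefficient matrix A = [[4, -1], [9, -2]].
Characteristic polynomial det(A - λI) = λ^2 - 2λ + 1 = 0.
Single eigenvalue λ = 1 with algebraic multiplicity 2.
Eigenvector v = (-1,-3); generalized eigenvector w with (A-λI)w=v is (0,1).
General solution: e^(t)[C_1·v + C_2·(t·v + w)].

p(t) = -C_1e^(t) - C_2te^(t), q(t) = -3C_1e^(t) - 3C_2te^(t) + C_2e^(t)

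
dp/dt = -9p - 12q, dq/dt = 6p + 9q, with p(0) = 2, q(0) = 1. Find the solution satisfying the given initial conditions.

p(t) = -4e^(3t) + 6e^(-3t), q(t) = 4e^(3t) - 3e^(-3t)

Coefficient matrix A = [[-9, -12], [6, 9]].
Characteristic polynomial det(A - λI) = λ^2 - 9 = 0.
Eigenvalues λ = 3, -3.
For λ=3: (A-λI) row 1 is [-12, -12], so an eigenvector is (1, -1).
For λ=-3: (A-λI) row 1 is [-6, -12], so an eigenvector is (-2, 1).
General solution: C_1e^(3t)(1,-1) + C_2e^(-3t)(-2,1).
Applying p(0)=2, q(0)=1 gives C_1=-4, C_2=-3.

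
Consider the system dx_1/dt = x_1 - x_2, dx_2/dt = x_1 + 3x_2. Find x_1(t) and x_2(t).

Coefficient matrix A = [[1, -1], [1, 3]].
Characteristic polynomial det(A - λI) = λ^2 - 4λ + 4 = 0.
Single eigenvalue λ = 2 with algebraic multiplicity 2.
Eigenvector v = (1,-1); generalized eigenvector w with (A-λI)w=v is (0,-1).
General solution: e^(2t)[C_1·v + C_2·(t·v + w)].

x_1(t) = C_1e^(2t) + C_2te^(2t), x_2(t) = -C_1e^(2t) - C_2te^(2t) - C_2e^(2t)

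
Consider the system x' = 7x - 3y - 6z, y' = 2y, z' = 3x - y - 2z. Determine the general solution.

Coefficient matrix A = [[7, -3, -6], [0, 2, 0], [3, -1, -2]].
det(A - λI) = 0 gives eigenvalues λ = 1, 2, 4.
For λ=1: eigenvector (1,0,1).
For λ=2: eigenvector (3,1,2).
For λ=4: eigenvector (-2,0,-1).
General solution: K_1e^(t)(1,0,1) + K_2e^(2t)(3,1,2) + K_3e^(4t)(-2,0,-1).

x(t) = K_1e^(t) + 3K_2e^(2t) - 2K_3e^(4t), y(t) = K_2e^(2t), z(t) = K_1e^(t) + 2K_2e^(2t) - K_3e^(4t)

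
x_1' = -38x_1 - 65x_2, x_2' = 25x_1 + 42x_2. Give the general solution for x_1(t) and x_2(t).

x_1(t) = -2K_1e^(2t)sin(5t) - 3K_1e^(2t)cos(5t) - 3K_2e^(2t)sin(5t) + 2K_2e^(2t)cos(5t), x_2(t) = K_1e^(2t)sin(5t) + 2K_1e^(2t)cos(5t) + 2K_2e^(2t)sin(5t) - K_2e^(2t)cos(5t)

Coefficient matrix A = [[-38, -65], [25, 42]].
Characteristic polynomial det(A - λI) = λ^2 - 4λ + 29 = 0.
Eigenvalues λ = 2 ± 5i (complex conjugate pair).
For λ=2+5i: an eigenvector is (-3,2) - i(-2,1) = (-3 + 2i, 2 - i).
A real fundamental pair from Re and Im of e^((2+5i)t)v: X_1 = e^(2t)(cos(5t)·(-3,2) + sin(5t)·(-2,1)), X_2 = e^(2t)(sin(5t)·(-3,2) - cos(5t)·(-2,1)).
General solution: K_1X_1 + K_2X_2.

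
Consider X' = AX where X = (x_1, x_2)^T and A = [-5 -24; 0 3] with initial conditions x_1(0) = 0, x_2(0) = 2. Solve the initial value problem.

Coefficient matrix A = [[-5, -24], [0, 3]].
Characteristic polynomial det(A - λI) = λ^2 + 2λ - 15 = 0.
Eigenvalues λ = -5, 3.
For λ=-5: (A-λI) row 1 is [0, -24], so an eigenvector is (1, 0).
For λ=3: (A-λI) row 1 is [-8, -24], so an eigenvector is (-3, 1).
General solution: C_1e^(-5t)(1,0) + C_2e^(3t)(-3,1).
Applying x_1(0)=0, x_2(0)=2 gives C_1=6, C_2=2.

x_1(t) = -6e^(3t) + 6e^(-5t), x_2(t) = 2e^(3t)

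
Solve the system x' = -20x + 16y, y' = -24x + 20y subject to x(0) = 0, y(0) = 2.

Coefficient matrix A = [[-20, 16], [-24, 20]].
Characteristic polynomial det(A - λI) = λ^2 - 16 = 0.
Eigenvalues λ = -4, 4.
For λ=-4: (A-λI) row 1 is [-16, 16], so an eigenvector is (1, 1).
For λ=4: (A-λI) row 1 is [-24, 16], so an eigenvector is (-2, -3).
General solution: K_1e^(-4t)(1,1) + K_2e^(4t)(-2,-3).
Applying x(0)=0, y(0)=2 gives K_1=-4, K_2=-2.

x(t) = 4e^(4t) - 4e^(-4t), y(t) = 6e^(4t) - 4e^(-4t)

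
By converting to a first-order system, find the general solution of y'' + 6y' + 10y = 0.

Let x_1 = y, x_2 = y'. Then x_1' = x_2 and x_2' = -10x_1 - 6x_2.
A = [[0,1],[-10,-6]]; det(A-λI) = λ^2 + 6λ + 10.
Eigenvalues λ = -3 ± i.

y(t) = c_1e^(-3t)cos(t) + c_2e^(-3t)sin(t)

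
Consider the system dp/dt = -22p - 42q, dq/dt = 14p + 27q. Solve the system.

p(t) = -2c_1e^(-t) - 3c_2e^(6t), q(t) = c_1e^(-t) + 2c_2e^(6t)

Coefficient matrix A = [[-22, -42], [14, 27]].
Characteristic polynomial det(A - λI) = λ^2 - 5λ - 6 = 0.
Eigenvalues λ = -1, 6.
For λ=-1: (A-λI) row 1 is [-21, -42], so an eigenvector is (-2, 1).
For λ=6: (A-λI) row 1 is [-28, -42], so an eigenvector is (-3, 2).
General solution: c_1e^(-t)(-2,1) + c_2e^(6t)(-3,2).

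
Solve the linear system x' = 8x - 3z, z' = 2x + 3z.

x(t) = -K_1e^(5t) + 3K_2e^(6t), z(t) = -K_1e^(5t) + 2K_2e^(6t)

Coefficient matrix A = [[8, -3], [2, 3]].
Characteristic polynomial det(A - λI) = λ^2 - 11λ + 30 = 0.
Eigenvalues λ = 5, 6.
For λ=5: (A-λI) row 1 is [3, -3], so an eigenvector is (-1, -1).
For λ=6: (A-λI) row 1 is [2, -3], so an eigenvector is (3, 2).
General solution: K_1e^(5t)(-1,-1) + K_2e^(6t)(3,2).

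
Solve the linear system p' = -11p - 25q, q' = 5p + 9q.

Coefficient matrix A = [[-11, -25], [5, 9]].
Characteristic polynomial det(A - λI) = λ^2 + 2λ + 26 = 0.
Eigenvalues λ = -1 ± 5i (complex conjugate pair).
For λ=-1+5i: an eigenvector is (1,0) - i(-2,1) = (1 + 2i, 0 - i).
A real fundamental pair from Re and Im of e^((-1+5i)t)v: X_1 = e^(-t)(cos(5t)·(1,0) + sin(5t)·(-2,1)), X_2 = e^(-t)(sin(5t)·(1,0) - cos(5t)·(-2,1)).
General solution: K_1X_1 + K_2X_2.

p(t) = -2K_1e^(-t)sin(5t) + K_1e^(-t)cos(5t) + K_2e^(-t)sin(5t) + 2K_2e^(-t)cos(5t), q(t) = K_1e^(-t)sin(5t) - K_2e^(-t)cos(5t)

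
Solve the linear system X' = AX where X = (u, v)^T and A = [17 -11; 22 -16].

Coefficient matrix A = [[17, -11], [22, -16]].
Characteristic polynomial det(A - λI) = λ^2 - λ - 30 = 0.
Eigenvalues λ = 6, -5.
For λ=6: (A-λI) row 1 is [11, -11], so an eigenvector is (1, 1).
For λ=-5: (A-λI) row 1 is [22, -11], so an eigenvector is (1, 2).
General solution: c_1e^(6t)(1,1) + c_2e^(-5t)(1,2).

u(t) = c_1e^(6t) + c_2e^(-5t), v(t) = c_1e^(6t) + 2c_2e^(-5t)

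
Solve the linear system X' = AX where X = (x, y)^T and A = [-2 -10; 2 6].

Coefficient matrix A = [[-2, -10], [2, 6]].
Characteristic polynomial det(A - λI) = λ^2 - 4λ + 8 = 0.
Eigenvalues λ = 2 ± 2i (complex conjugate pair).
For λ=2+2i: an eigenvector is (-1,0) - i(2,-1) = (-1 - 2i, 0 + i).
A real fundamental pair from Re and Im of e^((2+2i)t)v: X_1 = e^(2t)(cos(2t)·(-1,0) + sin(2t)·(2,-1)), X_2 = e^(2t)(sin(2t)·(-1,0) - cos(2t)·(2,-1)).
General solution: K_1X_1 + K_2X_2.

x(t) = 2K_1e^(2t)sin(2t) - K_1e^(2t)cos(2t) - K_2e^(2t)sin(2t) - 2K_2e^(2t)cos(2t), y(t) = -K_1e^(2t)sin(2t) + K_2e^(2t)cos(2t)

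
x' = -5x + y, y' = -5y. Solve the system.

x(t) = c_1e^(-5t) + c_2te^(-5t) - c_2e^(-5t), y(t) = c_2e^(-5t)

Coefficient matrix A = [[-5, 1], [0, -5]].
Characteristic polynomial det(A - λI) = λ^2 + 10λ + 25 = 0.
Single eigenvalue λ = -5 with algebraic multiplicity 2.
Eigenvector v = (1,0); generalized eigenvector w with (A-λI)w=v is (-1,1).
General solution: e^(-5t)[c_1·v + c_2·(t·v + w)].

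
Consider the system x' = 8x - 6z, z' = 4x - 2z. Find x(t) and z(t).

x(t) = 3c_1e^(4t) - c_2e^(2t), z(t) = 2c_1e^(4t) - c_2e^(2t)

Coefficient matrix A = [[8, -6], [4, -2]].
Characteristic polynomial det(A - λI) = λ^2 - 6λ + 8 = 0.
Eigenvalues λ = 4, 2.
For λ=4: (A-λI) row 1 is [4, -6], so an eigenvector is (3, 2).
For λ=2: (A-λI) row 1 is [6, -6], so an eigenvector is (-1, -1).
General solution: c_1e^(4t)(3,2) + c_2e^(2t)(-1,-1).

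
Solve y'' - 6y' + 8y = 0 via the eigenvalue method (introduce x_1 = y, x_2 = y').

y(t) = c_1e^(4t) + c_2e^(2t)

Let x_1 = y, x_2 = y'. Then x_1' = x_2 and x_2' = -8x_1 + 6x_2.
A = [[0,1],[-8,6]]; det(A-λI) = λ^2 - 6λ + 8.
Eigenvalues λ = 4, 2 with eigenvectors (1,4), (1,2).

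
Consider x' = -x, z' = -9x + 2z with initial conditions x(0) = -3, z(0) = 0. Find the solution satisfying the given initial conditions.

Coefficient matrix A = [[-1, 0], [-9, 2]].
Characteristic polynomial det(A - λI) = λ^2 - λ - 2 = 0.
Eigenvalues λ = -1, 2.
For λ=-1: (A-λI) row 2 is [-9, 3], so an eigenvector is (1, 3).
For λ=2: (A-λI) row 1 is [-3, 0], so an eigenvector is (0, -1).
General solution: c_1e^(-t)(1,3) + c_2e^(2t)(0,-1).
Applying x(0)=-3, z(0)=0 gives c_1=-3, c_2=-9.

x(t) = -3e^(-t), z(t) = 9e^(2t) - 9e^(-t)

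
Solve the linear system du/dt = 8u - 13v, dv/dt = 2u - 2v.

Coefficient matrix A = [[8, -13], [2, -2]].
Characteristic polynomial det(A - λI) = λ^2 - 6λ + 10 = 0.
Eigenvalues λ = 3 ± i (complex conjugate pair).
For λ=3+i: an eigenvector is (3,1) - i(2,1) = (3 - 2i, 1 - i).
A real fundamental pair from Re and Im of e^((3+i)t)v: X_1 = e^(3t)(cos(t)·(3,1) + sin(t)·(2,1)), X_2 = e^(3t)(sin(t)·(3,1) - cos(t)·(2,1)).
General solution: K_1X_1 + K_2X_2.

u(t) = 2K_1e^(3t)sin(t) + 3K_1e^(3t)cos(t) + 3K_2e^(3t)sin(t) - 2K_2e^(3t)cos(t), v(t) = K_1e^(3t)sin(t) + K_1e^(3t)cos(t) + K_2e^(3t)sin(t) - K_2e^(3t)cos(t)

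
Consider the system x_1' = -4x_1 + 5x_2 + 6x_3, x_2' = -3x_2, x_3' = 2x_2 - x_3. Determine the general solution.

x_1(t) = K_1e^(-4t) - K_2e^(-3t) + 2K_3e^(-t), x_2(t) = K_2e^(-3t), x_3(t) = -K_2e^(-3t) + K_3e^(-t)

Coefficient matrix A = [[-4, 5, 6], [0, -3, 0], [0, 2, -1]].
det(A - λI) = 0 gives eigenvalues λ = -4, -3, -1.
For λ=-4: eigenvector (1,0,0).
For λ=-3: eigenvector (-1,1,-1).
For λ=-1: eigenvector (2,0,1).
General solution: K_1e^(-4t)(1,0,0) + K_2e^(-3t)(-1,1,-1) + K_3e^(-t)(2,0,1).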